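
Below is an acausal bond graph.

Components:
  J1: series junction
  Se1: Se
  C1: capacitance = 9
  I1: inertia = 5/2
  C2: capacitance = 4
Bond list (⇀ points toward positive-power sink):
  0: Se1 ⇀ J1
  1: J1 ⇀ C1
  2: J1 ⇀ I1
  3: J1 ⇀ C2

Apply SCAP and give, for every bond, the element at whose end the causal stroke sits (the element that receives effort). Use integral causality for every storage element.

β0 →J1  (Se1: effort source, stroke at far end)
β1 →J1  (C1: C, integral causality)
β2 →I1  (prefer integral on I1)
β3 →J1  (J1: bond 2 brought flow, rest push out)

β0 stroke at J1
β1 stroke at J1
β2 stroke at I1
β3 stroke at J1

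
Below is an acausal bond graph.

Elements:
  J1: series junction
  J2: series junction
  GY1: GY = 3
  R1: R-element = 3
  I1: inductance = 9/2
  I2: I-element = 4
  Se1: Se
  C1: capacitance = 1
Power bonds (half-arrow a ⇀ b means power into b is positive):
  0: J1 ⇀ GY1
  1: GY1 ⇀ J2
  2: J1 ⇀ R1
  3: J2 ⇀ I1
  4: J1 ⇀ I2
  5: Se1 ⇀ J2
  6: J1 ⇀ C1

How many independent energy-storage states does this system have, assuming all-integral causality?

3  (C1, I1, I2 all integral)

β5 |J2  (source Se1 imposes e)
β3 |I1  (I1 outputs flow p/I1)
β1 |J2  (common-f at J2 fixed by 3)
β0 |J1  (GY1 both-in/both-out from 1)
β4 |I2  (I2 outputs flow p/I2)
β2 |J1  (J1 flow already set via bond 4)
β6 |J1  (1-jn J1 has f-setter on 4)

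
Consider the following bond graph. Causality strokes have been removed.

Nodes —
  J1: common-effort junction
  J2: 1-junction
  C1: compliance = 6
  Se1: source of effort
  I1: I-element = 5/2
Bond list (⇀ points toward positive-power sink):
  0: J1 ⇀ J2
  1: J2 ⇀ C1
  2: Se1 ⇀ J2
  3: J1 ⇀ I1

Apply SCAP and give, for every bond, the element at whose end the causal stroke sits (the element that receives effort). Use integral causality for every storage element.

#0 |J1
#1 |J2
#2 |J2
#3 |I1

#2 →J2  (Se1 (Se) sets effort on bond)
#1 →J2  (C1 integral (e out))
#0 →J1  (only one flow-in slot at J2)
#3 →I1  (J1: bond 0 brought effort, rest push out)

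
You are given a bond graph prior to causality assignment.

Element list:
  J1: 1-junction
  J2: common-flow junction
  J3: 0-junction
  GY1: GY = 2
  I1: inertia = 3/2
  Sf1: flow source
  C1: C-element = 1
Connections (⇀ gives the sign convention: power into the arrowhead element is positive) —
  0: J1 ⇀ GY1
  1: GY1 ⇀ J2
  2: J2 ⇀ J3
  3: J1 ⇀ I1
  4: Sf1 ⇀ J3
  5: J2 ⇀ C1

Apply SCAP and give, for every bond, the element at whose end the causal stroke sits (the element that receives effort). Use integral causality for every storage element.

#4 stroke at Sf1  (source Sf1 imposes f)
#2 stroke at J3  (only one effort-in slot at J3)
#1 stroke at J2  (J2: bond 2 brought flow, rest push out)
#5 stroke at J2  (common-f at J2 fixed by 2)
#0 stroke at J1  (GY1 both-in/both-out from 1)
#3 stroke at I1  (closing 1-jn rule on J1)

bond 0 stroke→J1
bond 1 stroke→J2
bond 2 stroke→J3
bond 3 stroke→I1
bond 4 stroke→Sf1
bond 5 stroke→J2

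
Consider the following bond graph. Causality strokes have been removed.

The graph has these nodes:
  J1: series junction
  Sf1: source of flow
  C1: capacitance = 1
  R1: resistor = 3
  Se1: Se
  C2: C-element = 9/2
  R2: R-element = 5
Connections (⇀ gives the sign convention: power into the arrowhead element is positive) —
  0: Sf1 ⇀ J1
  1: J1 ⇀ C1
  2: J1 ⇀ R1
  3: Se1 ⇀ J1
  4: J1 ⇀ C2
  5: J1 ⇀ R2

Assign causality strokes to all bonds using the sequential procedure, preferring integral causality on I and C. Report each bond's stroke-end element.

bond 0 stroke at Sf1
bond 1 stroke at J1
bond 2 stroke at J1
bond 3 stroke at J1
bond 4 stroke at J1
bond 5 stroke at J1

b0 |Sf1  (Sf1 fixes flow; stroke at Sf1)
b3 |J1  (source Se1 imposes e)
b1 |J1  (1-jn J1 has f-setter on 0)
b2 |J1  (J1: bond 0 brought flow, rest push out)
b4 |J1  (1-jn J1 has f-setter on 0)
b5 |J1  (J1: bond 0 brought flow, rest push out)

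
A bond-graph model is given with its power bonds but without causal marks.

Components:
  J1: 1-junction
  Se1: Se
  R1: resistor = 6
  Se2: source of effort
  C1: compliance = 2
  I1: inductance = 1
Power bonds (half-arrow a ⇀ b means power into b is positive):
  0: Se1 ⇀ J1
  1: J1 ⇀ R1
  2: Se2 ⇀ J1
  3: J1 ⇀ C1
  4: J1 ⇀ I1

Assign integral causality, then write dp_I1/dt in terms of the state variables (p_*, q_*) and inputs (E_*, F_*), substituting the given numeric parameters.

dp_I1/dt = E_Se1 + E_Se2 - 6*p_I1 - q_C1/2

bond 0 stroke at J1  (Se1: effort source, stroke at far end)
bond 2 stroke at J1  (Se2 fixes effort; stroke away)
bond 3 stroke at J1  (C1 integral (e out))
bond 4 stroke at I1  (prefer integral on I1)
bond 1 stroke at J1  (J1: bond 4 brought flow, rest push out)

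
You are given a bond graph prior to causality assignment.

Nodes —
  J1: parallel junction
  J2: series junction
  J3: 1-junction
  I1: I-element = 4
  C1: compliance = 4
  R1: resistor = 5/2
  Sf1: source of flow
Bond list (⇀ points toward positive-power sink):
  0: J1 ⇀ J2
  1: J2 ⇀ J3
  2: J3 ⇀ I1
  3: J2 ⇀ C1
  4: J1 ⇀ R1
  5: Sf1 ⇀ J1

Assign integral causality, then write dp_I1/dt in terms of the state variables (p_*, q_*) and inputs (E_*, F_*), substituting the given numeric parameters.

bond 5 stroke at Sf1  (Sf1 fixes flow; stroke at Sf1)
bond 2 stroke at I1  (I1 outputs flow p/I1)
bond 1 stroke at J3  (J3 flow already set via bond 2)
bond 0 stroke at J2  (common-f at J2 fixed by 1)
bond 3 stroke at J2  (J2 flow already set via bond 1)
bond 4 stroke at J1  (closing 0-jn rule on J1)

dp_I1/dt = 5*F_Sf1/2 - 5*p_I1/8 - q_C1/4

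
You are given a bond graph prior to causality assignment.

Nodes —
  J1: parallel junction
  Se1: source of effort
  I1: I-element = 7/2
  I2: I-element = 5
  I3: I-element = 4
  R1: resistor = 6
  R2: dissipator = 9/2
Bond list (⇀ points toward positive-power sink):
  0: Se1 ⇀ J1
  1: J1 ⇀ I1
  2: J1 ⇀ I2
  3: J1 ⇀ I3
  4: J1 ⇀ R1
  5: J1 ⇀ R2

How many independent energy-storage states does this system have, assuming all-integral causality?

β0 →J1  (Se1 fixes effort; stroke away)
β1 →I1  (J1: bond 0 brought effort, rest push out)
β2 →I2  (common-e at J1 fixed by 0)
β3 →I3  (J1 effort already set via bond 0)
β4 →R1  (J1: bond 0 brought effort, rest push out)
β5 →R2  (J1 effort already set via bond 0)

3  (I1, I2, I3 all integral)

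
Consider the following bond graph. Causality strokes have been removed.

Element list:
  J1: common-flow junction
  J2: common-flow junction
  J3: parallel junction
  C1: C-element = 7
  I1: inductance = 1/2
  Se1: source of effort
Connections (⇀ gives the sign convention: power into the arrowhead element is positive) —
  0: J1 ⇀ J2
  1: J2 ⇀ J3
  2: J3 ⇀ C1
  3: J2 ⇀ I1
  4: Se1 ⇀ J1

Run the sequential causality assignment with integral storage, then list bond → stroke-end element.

bond 4 stroke→J1  (source Se1 imposes e)
bond 0 stroke→J2  (only one flow-in slot at J1)
bond 2 stroke→J3  (prefer integral on C1)
bond 1 stroke→J2  (J3 effort already set via bond 2)
bond 3 stroke→I1  (only one flow-in slot at J2)

#0 stroke at J2
#1 stroke at J2
#2 stroke at J3
#3 stroke at I1
#4 stroke at J1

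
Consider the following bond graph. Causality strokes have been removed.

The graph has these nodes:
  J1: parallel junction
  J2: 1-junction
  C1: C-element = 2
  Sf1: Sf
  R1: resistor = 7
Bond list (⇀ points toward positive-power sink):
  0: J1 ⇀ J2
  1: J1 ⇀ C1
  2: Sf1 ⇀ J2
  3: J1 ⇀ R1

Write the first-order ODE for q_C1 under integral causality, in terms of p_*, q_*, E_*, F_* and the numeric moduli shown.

dq_C1/dt = -F_Sf1 - q_C1/14

b2 →Sf1  (source Sf1 imposes f)
b0 →J2  (J2: bond 2 brought flow, rest push out)
b1 →J1  (C1: C, integral causality)
b3 →R1  (J1 effort already set via bond 1)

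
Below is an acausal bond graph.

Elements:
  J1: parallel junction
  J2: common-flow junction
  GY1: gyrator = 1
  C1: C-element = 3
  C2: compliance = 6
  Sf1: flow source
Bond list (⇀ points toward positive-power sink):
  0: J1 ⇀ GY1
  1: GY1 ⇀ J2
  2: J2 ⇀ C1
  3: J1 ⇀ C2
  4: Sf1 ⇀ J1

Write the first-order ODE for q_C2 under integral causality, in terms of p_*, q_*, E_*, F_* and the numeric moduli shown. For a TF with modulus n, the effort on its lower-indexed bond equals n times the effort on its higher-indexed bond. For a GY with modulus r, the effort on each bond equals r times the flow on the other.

dq_C2/dt = F_Sf1 - q_C1/3

bond 4 →Sf1  (Sf1 fixes flow; stroke at Sf1)
bond 2 →J2  (C1: C, integral causality)
bond 1 →GY1  (J2 needs exactly one f-in)
bond 0 →GY1  (GY1 both-in/both-out from 1)
bond 3 →J1  (J1: last free bond brings effort in)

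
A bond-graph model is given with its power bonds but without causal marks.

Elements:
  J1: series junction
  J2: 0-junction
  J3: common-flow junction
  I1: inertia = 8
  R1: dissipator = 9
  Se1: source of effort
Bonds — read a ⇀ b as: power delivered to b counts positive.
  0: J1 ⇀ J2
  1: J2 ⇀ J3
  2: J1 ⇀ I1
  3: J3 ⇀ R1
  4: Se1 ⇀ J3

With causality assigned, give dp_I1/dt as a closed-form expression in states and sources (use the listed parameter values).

dp_I1/dt = E_Se1 - 9*p_I1/8

#4 |J3  (Se1 (Se) sets effort on bond)
#2 |I1  (prefer integral on I1)
#0 |J1  (common-f at J1 fixed by 2)
#1 |J2  (only one effort-in slot at J2)
#3 |J3  (J3: bond 1 brought flow, rest push out)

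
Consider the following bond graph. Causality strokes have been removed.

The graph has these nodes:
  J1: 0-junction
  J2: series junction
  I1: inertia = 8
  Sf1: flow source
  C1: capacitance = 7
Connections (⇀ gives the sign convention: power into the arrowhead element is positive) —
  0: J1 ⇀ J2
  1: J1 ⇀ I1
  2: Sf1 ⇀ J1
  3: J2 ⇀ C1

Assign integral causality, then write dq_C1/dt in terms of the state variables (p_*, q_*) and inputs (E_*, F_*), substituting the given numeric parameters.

β2 stroke→Sf1  (Sf1 (Sf) sets flow on bond)
β1 stroke→I1  (prefer integral on I1)
β0 stroke→J1  (only one effort-in slot at J1)
β3 stroke→J2  (J2 flow already set via bond 0)

dq_C1/dt = F_Sf1 - p_I1/8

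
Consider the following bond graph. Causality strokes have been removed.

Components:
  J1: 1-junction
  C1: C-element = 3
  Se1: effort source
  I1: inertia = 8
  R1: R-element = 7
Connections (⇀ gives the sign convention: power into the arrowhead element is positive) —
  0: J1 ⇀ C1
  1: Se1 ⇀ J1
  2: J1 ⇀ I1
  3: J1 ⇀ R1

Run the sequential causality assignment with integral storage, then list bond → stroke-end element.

β0 |J1
β1 |J1
β2 |I1
β3 |J1

β1 stroke at J1  (Se1 fixes effort; stroke away)
β0 stroke at J1  (C1 integral (e out))
β2 stroke at I1  (I1: I, integral causality)
β3 stroke at J1  (common-f at J1 fixed by 2)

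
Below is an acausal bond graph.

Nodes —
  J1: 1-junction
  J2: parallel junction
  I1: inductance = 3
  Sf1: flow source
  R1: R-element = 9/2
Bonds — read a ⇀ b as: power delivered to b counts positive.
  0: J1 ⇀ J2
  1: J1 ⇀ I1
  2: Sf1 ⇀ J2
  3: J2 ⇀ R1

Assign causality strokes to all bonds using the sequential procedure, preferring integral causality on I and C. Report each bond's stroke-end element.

β2 stroke→Sf1  (Sf1: flow source, stroke at near end)
β1 stroke→I1  (I1 outputs flow p/I1)
β0 stroke→J1  (J1 flow already set via bond 1)
β3 stroke→J2  (closing 0-jn rule on J2)

#0 stroke→J1
#1 stroke→I1
#2 stroke→Sf1
#3 stroke→J2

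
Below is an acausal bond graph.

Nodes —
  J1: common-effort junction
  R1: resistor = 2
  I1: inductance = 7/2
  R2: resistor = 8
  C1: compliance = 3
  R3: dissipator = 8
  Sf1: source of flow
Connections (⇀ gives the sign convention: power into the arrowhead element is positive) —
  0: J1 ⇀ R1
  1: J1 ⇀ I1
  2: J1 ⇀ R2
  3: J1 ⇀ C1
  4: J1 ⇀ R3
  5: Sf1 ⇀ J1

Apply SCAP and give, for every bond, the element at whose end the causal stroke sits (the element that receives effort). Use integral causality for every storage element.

b0 stroke→R1
b1 stroke→I1
b2 stroke→R2
b3 stroke→J1
b4 stroke→R3
b5 stroke→Sf1

β5 stroke at Sf1  (Sf1: flow source, stroke at near end)
β1 stroke at I1  (prefer integral on I1)
β3 stroke at J1  (prefer integral on C1)
β0 stroke at R1  (0-jn J1 has e-setter on 3)
β2 stroke at R2  (J1 effort already set via bond 3)
β4 stroke at R3  (0-jn J1 has e-setter on 3)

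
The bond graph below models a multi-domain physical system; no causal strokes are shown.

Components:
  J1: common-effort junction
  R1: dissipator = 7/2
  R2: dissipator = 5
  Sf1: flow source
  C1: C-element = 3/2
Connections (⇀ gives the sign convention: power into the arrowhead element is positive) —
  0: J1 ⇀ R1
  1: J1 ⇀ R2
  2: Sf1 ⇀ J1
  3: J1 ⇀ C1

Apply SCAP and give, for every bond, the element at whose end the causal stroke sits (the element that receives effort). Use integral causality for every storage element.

#2 |Sf1  (Sf1 fixes flow; stroke at Sf1)
#3 |J1  (C1 integral (e out))
#0 |R1  (0-jn J1 has e-setter on 3)
#1 |R2  (common-e at J1 fixed by 3)

bond 0 stroke→R1
bond 1 stroke→R2
bond 2 stroke→Sf1
bond 3 stroke→J1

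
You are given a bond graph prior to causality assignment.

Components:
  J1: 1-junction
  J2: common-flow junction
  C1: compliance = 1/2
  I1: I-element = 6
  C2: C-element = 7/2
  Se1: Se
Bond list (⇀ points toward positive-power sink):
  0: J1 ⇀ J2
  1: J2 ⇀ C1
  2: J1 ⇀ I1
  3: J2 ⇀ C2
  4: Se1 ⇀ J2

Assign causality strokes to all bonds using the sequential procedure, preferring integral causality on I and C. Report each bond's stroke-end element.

b4 stroke→J2  (Se1 (Se) sets effort on bond)
b1 stroke→J2  (C1: C, integral causality)
b2 stroke→I1  (I1 integral (f out))
b0 stroke→J1  (common-f at J1 fixed by 2)
b3 stroke→J2  (J2 flow already set via bond 0)

b0 →J1
b1 →J2
b2 →I1
b3 →J2
b4 →J2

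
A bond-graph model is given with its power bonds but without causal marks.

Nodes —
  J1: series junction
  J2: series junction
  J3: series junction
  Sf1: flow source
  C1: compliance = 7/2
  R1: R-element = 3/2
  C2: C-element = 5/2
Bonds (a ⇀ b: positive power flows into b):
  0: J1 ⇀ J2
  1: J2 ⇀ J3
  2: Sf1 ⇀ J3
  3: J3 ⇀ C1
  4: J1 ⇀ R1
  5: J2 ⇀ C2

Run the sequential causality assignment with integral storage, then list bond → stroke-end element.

#0 stroke→J2
#1 stroke→J3
#2 stroke→Sf1
#3 stroke→J3
#4 stroke→J1
#5 stroke→J2

#2 stroke→Sf1  (Sf1: flow source, stroke at near end)
#1 stroke→J3  (1-jn J3 has f-setter on 2)
#3 stroke→J3  (J3 flow already set via bond 2)
#0 stroke→J2  (J2: bond 1 brought flow, rest push out)
#5 stroke→J2  (J2 flow already set via bond 1)
#4 stroke→J1  (J1 flow already set via bond 0)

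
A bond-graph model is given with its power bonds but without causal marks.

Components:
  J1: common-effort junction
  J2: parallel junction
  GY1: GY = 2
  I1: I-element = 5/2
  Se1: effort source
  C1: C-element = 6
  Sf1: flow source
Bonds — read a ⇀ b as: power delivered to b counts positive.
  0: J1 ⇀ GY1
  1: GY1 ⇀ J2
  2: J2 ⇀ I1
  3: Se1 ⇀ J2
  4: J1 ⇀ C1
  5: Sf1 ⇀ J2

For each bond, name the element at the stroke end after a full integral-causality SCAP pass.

b0 |GY1
b1 |GY1
b2 |I1
b3 |J2
b4 |J1
b5 |Sf1

b3 |J2  (source Se1 imposes e)
b5 |Sf1  (Sf1 (Sf) sets flow on bond)
b1 |GY1  (common-e at J2 fixed by 3)
b2 |I1  (J2: bond 3 brought effort, rest push out)
b0 |GY1  (through GY1, causality inverts; strokes same side of GY1)
b4 |J1  (J1 needs exactly one e-in)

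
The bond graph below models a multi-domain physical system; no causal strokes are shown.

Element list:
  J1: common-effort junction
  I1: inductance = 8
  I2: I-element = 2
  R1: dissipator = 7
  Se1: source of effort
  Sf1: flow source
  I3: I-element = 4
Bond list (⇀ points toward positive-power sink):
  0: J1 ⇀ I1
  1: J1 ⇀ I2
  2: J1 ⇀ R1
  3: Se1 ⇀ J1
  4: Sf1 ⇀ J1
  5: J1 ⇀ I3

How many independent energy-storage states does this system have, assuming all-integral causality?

β3 stroke at J1  (Se1 fixes effort; stroke away)
β4 stroke at Sf1  (source Sf1 imposes f)
β0 stroke at I1  (0-jn J1 has e-setter on 3)
β1 stroke at I2  (0-jn J1 has e-setter on 3)
β2 stroke at R1  (J1: bond 3 brought effort, rest push out)
β5 stroke at I3  (0-jn J1 has e-setter on 3)

3  (I1, I2, I3 all integral)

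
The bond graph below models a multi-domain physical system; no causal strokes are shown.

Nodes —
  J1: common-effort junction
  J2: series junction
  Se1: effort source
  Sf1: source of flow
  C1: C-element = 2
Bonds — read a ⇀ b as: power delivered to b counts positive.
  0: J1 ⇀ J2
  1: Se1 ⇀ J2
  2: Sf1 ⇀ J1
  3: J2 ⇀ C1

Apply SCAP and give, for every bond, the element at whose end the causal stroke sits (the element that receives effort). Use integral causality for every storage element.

b1 stroke→J2  (Se1 (Se) sets effort on bond)
b2 stroke→Sf1  (Sf1: flow source, stroke at near end)
b0 stroke→J1  (closing 0-jn rule on J1)
b3 stroke→J2  (1-jn J2 has f-setter on 0)

bond 0 →J1
bond 1 →J2
bond 2 →Sf1
bond 3 →J2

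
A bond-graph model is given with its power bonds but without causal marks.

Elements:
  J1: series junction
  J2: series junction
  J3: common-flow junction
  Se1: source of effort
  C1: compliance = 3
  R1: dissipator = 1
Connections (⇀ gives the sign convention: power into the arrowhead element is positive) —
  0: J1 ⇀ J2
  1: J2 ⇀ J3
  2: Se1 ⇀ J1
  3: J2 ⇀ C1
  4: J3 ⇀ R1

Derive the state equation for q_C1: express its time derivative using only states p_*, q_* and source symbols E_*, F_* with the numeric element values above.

b2 →J1  (source Se1 imposes e)
b0 →J2  (only one flow-in slot at J1)
b3 →J2  (C1: C, integral causality)
b1 →J3  (J2 needs exactly one f-in)
b4 →R1  (J3: last free bond brings flow in)

dq_C1/dt = E_Se1 - q_C1/3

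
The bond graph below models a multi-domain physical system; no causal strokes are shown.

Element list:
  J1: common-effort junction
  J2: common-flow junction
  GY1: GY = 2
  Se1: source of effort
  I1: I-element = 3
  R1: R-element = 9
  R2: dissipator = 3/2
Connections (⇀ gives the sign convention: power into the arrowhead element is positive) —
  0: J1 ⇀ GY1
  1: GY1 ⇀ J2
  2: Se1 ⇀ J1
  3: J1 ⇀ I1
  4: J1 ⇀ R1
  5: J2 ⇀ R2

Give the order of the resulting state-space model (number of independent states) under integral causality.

b2 stroke at J1  (Se1: effort source, stroke at far end)
b0 stroke at GY1  (0-jn J1 has e-setter on 2)
b3 stroke at I1  (0-jn J1 has e-setter on 2)
b4 stroke at R1  (0-jn J1 has e-setter on 2)
b1 stroke at GY1  (GY GY1: same side as bond 0)
b5 stroke at J2  (J2: bond 1 brought flow, rest push out)

1  (I1 all integral)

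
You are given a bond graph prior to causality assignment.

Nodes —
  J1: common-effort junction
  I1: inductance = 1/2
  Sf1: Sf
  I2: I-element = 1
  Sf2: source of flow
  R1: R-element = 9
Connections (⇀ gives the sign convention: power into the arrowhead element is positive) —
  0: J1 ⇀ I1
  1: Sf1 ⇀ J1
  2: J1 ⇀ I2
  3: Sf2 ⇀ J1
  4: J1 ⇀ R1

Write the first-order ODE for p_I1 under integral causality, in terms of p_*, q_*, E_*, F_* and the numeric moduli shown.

bond 1 stroke→Sf1  (Sf1: flow source, stroke at near end)
bond 3 stroke→Sf2  (Sf2 (Sf) sets flow on bond)
bond 0 stroke→I1  (I1: I, integral causality)
bond 2 stroke→I2  (I2 integral (f out))
bond 4 stroke→J1  (J1: last free bond brings effort in)

dp_I1/dt = 9*F_Sf1 + 9*F_Sf2 - 18*p_I1 - 9*p_I2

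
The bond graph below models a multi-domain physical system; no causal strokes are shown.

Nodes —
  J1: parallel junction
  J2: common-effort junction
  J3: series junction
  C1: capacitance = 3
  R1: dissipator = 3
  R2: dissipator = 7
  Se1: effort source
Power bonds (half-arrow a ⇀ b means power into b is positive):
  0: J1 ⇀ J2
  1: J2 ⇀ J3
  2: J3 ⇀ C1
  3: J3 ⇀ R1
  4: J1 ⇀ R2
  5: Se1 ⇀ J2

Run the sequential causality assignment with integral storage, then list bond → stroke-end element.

#0 →J1
#1 →J3
#2 →J3
#3 →R1
#4 →R2
#5 →J2

β5 →J2  (source Se1 imposes e)
β0 →J1  (common-e at J2 fixed by 5)
β1 →J3  (J2: bond 5 brought effort, rest push out)
β4 →R2  (J1 effort already set via bond 0)
β2 →J3  (C1 integral (e out))
β3 →R1  (J3: last free bond brings flow in)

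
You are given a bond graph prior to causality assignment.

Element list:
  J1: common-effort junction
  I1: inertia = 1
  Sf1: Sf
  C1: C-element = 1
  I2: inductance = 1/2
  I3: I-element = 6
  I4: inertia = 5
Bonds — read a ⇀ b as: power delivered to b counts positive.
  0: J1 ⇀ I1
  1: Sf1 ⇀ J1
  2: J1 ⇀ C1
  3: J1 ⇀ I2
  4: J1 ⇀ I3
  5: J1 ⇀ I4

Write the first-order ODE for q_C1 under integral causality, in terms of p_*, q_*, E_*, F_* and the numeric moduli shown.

bond 1 →Sf1  (source Sf1 imposes f)
bond 0 →I1  (I1 integral (f out))
bond 2 →J1  (prefer integral on C1)
bond 3 →I2  (J1 effort already set via bond 2)
bond 4 →I3  (common-e at J1 fixed by 2)
bond 5 →I4  (J1 effort already set via bond 2)

dq_C1/dt = F_Sf1 - p_I1 - 2*p_I2 - p_I3/6 - p_I4/5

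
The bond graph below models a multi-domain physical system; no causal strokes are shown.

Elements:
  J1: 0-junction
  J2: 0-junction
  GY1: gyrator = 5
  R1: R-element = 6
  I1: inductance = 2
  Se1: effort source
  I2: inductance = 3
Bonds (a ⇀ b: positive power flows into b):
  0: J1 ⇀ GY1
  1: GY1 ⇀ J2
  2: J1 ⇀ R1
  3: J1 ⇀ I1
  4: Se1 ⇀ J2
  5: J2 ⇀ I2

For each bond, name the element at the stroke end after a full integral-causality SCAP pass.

#4 stroke at J2  (source Se1 imposes e)
#1 stroke at GY1  (0-jn J2 has e-setter on 4)
#5 stroke at I2  (common-e at J2 fixed by 4)
#0 stroke at GY1  (GY GY1: same side as bond 1)
#3 stroke at I1  (I1 outputs flow p/I1)
#2 stroke at J1  (closing 0-jn rule on J1)

β0 →GY1
β1 →GY1
β2 →J1
β3 →I1
β4 →J2
β5 →I2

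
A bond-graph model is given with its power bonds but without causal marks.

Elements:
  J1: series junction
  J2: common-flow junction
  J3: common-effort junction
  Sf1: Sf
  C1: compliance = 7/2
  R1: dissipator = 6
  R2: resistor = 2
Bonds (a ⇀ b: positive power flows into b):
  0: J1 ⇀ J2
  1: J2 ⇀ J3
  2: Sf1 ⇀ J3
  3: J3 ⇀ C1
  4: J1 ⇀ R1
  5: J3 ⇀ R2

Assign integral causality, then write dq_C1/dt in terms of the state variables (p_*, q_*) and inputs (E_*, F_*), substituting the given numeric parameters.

dq_C1/dt = F_Sf1 - 4*q_C1/21

#2 stroke→Sf1  (Sf1 (Sf) sets flow on bond)
#3 stroke→J3  (prefer integral on C1)
#1 stroke→J2  (common-e at J3 fixed by 3)
#5 stroke→R2  (common-e at J3 fixed by 3)
#0 stroke→J1  (closing 1-jn rule on J2)
#4 stroke→R1  (closing 1-jn rule on J1)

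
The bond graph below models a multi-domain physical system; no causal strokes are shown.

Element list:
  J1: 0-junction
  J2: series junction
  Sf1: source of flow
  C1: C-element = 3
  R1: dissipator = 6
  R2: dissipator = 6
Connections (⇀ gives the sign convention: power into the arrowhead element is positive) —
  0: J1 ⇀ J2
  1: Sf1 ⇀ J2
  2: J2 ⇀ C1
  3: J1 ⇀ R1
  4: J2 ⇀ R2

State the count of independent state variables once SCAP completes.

β1 stroke at Sf1  (Sf1 (Sf) sets flow on bond)
β0 stroke at J2  (J2: bond 1 brought flow, rest push out)
β2 stroke at J2  (1-jn J2 has f-setter on 1)
β4 stroke at J2  (common-f at J2 fixed by 1)
β3 stroke at J1  (closing 0-jn rule on J1)

1  (C1 all integral)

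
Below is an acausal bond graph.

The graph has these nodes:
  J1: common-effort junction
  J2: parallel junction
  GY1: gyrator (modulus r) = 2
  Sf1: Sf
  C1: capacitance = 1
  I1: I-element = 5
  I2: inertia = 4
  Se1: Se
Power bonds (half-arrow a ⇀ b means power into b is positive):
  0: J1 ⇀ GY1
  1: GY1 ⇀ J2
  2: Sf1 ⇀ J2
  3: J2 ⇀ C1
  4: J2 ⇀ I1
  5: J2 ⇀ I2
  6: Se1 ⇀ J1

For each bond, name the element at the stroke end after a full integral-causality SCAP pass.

β2 →Sf1  (source Sf1 imposes f)
β6 →J1  (source Se1 imposes e)
β0 →GY1  (common-e at J1 fixed by 6)
β1 →GY1  (GY1 both-in/both-out from 0)
β3 →J2  (C1 outputs effort q/C1)
β4 →I1  (J2 effort already set via bond 3)
β5 →I2  (J2 effort already set via bond 3)

bond 0 →GY1
bond 1 →GY1
bond 2 →Sf1
bond 3 →J2
bond 4 →I1
bond 5 →I2
bond 6 →J1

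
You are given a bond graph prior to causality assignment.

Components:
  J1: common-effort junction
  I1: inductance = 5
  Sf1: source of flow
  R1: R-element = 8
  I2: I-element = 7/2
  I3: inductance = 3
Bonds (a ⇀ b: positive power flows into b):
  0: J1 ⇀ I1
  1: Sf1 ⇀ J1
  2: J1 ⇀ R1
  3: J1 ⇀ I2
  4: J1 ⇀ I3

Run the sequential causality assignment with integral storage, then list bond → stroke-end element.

b0 stroke→I1
b1 stroke→Sf1
b2 stroke→J1
b3 stroke→I2
b4 stroke→I3

β1 |Sf1  (Sf1 (Sf) sets flow on bond)
β0 |I1  (I1: I, integral causality)
β3 |I2  (I2 integral (f out))
β4 |I3  (I3: I, integral causality)
β2 |J1  (closing 0-jn rule on J1)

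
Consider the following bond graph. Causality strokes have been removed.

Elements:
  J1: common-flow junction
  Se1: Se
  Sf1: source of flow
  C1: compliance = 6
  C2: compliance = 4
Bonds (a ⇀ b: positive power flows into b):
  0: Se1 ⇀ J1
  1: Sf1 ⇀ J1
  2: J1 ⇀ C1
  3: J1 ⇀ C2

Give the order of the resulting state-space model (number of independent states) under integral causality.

bond 0 |J1  (Se1 (Se) sets effort on bond)
bond 1 |Sf1  (Sf1: flow source, stroke at near end)
bond 2 |J1  (1-jn J1 has f-setter on 1)
bond 3 |J1  (1-jn J1 has f-setter on 1)

2  (C1, C2 all integral)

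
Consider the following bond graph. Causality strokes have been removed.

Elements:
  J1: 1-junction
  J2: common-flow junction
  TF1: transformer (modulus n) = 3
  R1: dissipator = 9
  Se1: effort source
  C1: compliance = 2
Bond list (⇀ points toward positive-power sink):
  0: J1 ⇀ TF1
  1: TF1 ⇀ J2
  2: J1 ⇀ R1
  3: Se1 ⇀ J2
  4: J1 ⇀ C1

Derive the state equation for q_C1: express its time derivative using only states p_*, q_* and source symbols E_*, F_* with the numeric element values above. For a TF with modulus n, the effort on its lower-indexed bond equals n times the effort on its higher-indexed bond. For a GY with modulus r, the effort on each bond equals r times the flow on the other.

dq_C1/dt = E_Se1/3 - q_C1/18

bond 3 stroke→J2  (source Se1 imposes e)
bond 1 stroke→TF1  (closing 1-jn rule on J2)
bond 0 stroke→J1  (TF TF1: opposite of bond 1)
bond 4 stroke→J1  (C1 integral (e out))
bond 2 stroke→R1  (J1: last free bond brings flow in)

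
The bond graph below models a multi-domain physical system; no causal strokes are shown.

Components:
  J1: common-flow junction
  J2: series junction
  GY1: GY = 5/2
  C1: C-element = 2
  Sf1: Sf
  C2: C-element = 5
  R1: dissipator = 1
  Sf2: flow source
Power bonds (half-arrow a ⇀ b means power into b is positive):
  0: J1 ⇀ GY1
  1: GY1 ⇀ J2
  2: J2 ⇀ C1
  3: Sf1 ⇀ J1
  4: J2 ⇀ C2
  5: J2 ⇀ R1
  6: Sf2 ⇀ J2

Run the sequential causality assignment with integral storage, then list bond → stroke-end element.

β3 stroke at Sf1  (Sf1 fixes flow; stroke at Sf1)
β6 stroke at Sf2  (Sf2: flow source, stroke at near end)
β0 stroke at J1  (1-jn J1 has f-setter on 3)
β1 stroke at J2  (J2: bond 6 brought flow, rest push out)
β2 stroke at J2  (1-jn J2 has f-setter on 6)
β4 stroke at J2  (1-jn J2 has f-setter on 6)
β5 stroke at J2  (J2: bond 6 brought flow, rest push out)

β0 stroke→J1
β1 stroke→J2
β2 stroke→J2
β3 stroke→Sf1
β4 stroke→J2
β5 stroke→J2
β6 stroke→Sf2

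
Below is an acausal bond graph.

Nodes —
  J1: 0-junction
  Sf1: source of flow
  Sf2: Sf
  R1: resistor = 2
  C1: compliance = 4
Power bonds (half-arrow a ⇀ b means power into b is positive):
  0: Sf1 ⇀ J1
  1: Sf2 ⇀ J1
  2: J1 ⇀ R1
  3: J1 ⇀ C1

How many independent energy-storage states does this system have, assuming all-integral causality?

#0 stroke→Sf1  (Sf1: flow source, stroke at near end)
#1 stroke→Sf2  (Sf2: flow source, stroke at near end)
#3 stroke→J1  (C1: C, integral causality)
#2 stroke→R1  (J1: bond 3 brought effort, rest push out)

1  (C1 all integral)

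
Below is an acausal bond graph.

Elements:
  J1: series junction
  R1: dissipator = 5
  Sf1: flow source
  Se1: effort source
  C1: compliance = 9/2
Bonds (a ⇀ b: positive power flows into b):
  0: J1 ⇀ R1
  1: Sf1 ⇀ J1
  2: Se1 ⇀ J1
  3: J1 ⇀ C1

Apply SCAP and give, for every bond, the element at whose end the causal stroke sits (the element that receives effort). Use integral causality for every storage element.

#0 →J1
#1 →Sf1
#2 →J1
#3 →J1

β1 stroke→Sf1  (Sf1: flow source, stroke at near end)
β2 stroke→J1  (Se1 (Se) sets effort on bond)
β0 stroke→J1  (J1 flow already set via bond 1)
β3 stroke→J1  (common-f at J1 fixed by 1)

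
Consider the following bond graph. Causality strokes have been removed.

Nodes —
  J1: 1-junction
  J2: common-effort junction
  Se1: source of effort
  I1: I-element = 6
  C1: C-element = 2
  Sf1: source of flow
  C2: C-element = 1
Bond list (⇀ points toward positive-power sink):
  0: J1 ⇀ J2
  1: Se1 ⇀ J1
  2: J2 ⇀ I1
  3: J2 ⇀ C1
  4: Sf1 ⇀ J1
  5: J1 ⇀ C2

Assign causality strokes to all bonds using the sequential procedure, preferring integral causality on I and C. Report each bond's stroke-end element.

b0 stroke→J1
b1 stroke→J1
b2 stroke→I1
b3 stroke→J2
b4 stroke→Sf1
b5 stroke→J1

β1 |J1  (source Se1 imposes e)
β4 |Sf1  (Sf1 fixes flow; stroke at Sf1)
β0 |J1  (1-jn J1 has f-setter on 4)
β5 |J1  (common-f at J1 fixed by 4)
β2 |I1  (prefer integral on I1)
β3 |J2  (closing 0-jn rule on J2)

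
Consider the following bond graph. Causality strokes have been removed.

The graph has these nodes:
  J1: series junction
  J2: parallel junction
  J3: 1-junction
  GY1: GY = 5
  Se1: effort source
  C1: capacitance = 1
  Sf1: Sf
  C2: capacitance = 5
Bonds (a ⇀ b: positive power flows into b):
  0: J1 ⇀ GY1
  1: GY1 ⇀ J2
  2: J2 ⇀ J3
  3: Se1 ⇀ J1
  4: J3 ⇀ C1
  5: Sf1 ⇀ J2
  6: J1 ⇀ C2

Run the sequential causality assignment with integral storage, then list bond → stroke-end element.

#3 →J1  (source Se1 imposes e)
#5 →Sf1  (Sf1 fixes flow; stroke at Sf1)
#4 →J3  (C1: C, integral causality)
#2 →J2  (J3 needs exactly one f-in)
#1 →GY1  (0-jn J2 has e-setter on 2)
#0 →GY1  (through GY1, causality inverts; strokes same side of GY1)
#6 →J1  (J1 flow already set via bond 0)

b0 stroke→GY1
b1 stroke→GY1
b2 stroke→J2
b3 stroke→J1
b4 stroke→J3
b5 stroke→Sf1
b6 stroke→J1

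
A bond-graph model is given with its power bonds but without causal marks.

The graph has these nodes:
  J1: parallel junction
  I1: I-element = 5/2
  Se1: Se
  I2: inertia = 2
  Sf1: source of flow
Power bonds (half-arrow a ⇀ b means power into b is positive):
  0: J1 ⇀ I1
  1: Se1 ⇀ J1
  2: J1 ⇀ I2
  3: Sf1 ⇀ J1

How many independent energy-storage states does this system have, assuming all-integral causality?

bond 1 →J1  (Se1 (Se) sets effort on bond)
bond 3 →Sf1  (Sf1 (Sf) sets flow on bond)
bond 0 →I1  (J1: bond 1 brought effort, rest push out)
bond 2 →I2  (J1: bond 1 brought effort, rest push out)

2  (I1, I2 all integral)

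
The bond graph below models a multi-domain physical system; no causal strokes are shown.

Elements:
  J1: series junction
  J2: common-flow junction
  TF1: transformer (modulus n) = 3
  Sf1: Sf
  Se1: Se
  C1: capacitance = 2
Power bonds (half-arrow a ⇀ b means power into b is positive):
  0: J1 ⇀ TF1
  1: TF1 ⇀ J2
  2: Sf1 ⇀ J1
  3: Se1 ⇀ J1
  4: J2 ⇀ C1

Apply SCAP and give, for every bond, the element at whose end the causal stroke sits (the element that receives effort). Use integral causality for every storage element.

#2 stroke at Sf1  (Sf1: flow source, stroke at near end)
#3 stroke at J1  (Se1: effort source, stroke at far end)
#0 stroke at J1  (common-f at J1 fixed by 2)
#1 stroke at TF1  (TF1: transformer flips bond 0)
#4 stroke at J2  (1-jn J2 has f-setter on 1)

#0 stroke→J1
#1 stroke→TF1
#2 stroke→Sf1
#3 stroke→J1
#4 stroke→J2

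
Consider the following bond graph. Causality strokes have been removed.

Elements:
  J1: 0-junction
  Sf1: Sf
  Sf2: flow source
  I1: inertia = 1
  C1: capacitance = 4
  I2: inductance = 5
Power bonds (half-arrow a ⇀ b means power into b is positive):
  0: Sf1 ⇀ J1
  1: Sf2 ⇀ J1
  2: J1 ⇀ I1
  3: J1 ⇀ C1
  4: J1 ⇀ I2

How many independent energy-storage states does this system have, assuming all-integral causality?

β0 stroke at Sf1  (source Sf1 imposes f)
β1 stroke at Sf2  (Sf2 fixes flow; stroke at Sf2)
β2 stroke at I1  (prefer integral on I1)
β3 stroke at J1  (C1 integral (e out))
β4 stroke at I2  (0-jn J1 has e-setter on 3)

3  (C1, I1, I2 all integral)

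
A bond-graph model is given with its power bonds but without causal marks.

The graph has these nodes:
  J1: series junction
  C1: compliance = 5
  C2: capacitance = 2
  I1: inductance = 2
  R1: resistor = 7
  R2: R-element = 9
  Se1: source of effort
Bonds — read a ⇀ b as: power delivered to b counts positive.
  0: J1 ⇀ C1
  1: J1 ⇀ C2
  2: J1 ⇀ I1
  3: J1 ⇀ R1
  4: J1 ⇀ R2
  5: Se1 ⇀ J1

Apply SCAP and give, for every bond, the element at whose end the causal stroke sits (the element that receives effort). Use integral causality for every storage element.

β5 stroke→J1  (source Se1 imposes e)
β0 stroke→J1  (C1 outputs effort q/C1)
β1 stroke→J1  (C2 integral (e out))
β2 stroke→I1  (I1 outputs flow p/I1)
β3 stroke→J1  (J1 flow already set via bond 2)
β4 stroke→J1  (J1: bond 2 brought flow, rest push out)

b0 |J1
b1 |J1
b2 |I1
b3 |J1
b4 |J1
b5 |J1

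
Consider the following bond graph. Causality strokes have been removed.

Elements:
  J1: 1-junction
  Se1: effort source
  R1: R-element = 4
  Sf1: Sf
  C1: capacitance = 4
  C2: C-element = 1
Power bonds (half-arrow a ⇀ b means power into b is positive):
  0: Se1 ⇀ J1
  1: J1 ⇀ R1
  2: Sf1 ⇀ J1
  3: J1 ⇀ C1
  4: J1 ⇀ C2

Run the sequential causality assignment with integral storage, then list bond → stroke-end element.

β0 stroke at J1  (source Se1 imposes e)
β2 stroke at Sf1  (Sf1 (Sf) sets flow on bond)
β1 stroke at J1  (J1 flow already set via bond 2)
β3 stroke at J1  (1-jn J1 has f-setter on 2)
β4 stroke at J1  (J1 flow already set via bond 2)

bond 0 stroke at J1
bond 1 stroke at J1
bond 2 stroke at Sf1
bond 3 stroke at J1
bond 4 stroke at J1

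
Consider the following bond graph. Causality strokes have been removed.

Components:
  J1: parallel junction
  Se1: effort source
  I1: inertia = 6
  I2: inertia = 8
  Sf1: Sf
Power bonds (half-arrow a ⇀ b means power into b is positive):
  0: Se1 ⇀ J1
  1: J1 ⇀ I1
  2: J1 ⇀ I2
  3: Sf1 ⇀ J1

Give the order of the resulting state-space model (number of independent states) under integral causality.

2  (I1, I2 all integral)

bond 0 →J1  (Se1 fixes effort; stroke away)
bond 3 →Sf1  (source Sf1 imposes f)
bond 1 →I1  (common-e at J1 fixed by 0)
bond 2 →I2  (J1 effort already set via bond 0)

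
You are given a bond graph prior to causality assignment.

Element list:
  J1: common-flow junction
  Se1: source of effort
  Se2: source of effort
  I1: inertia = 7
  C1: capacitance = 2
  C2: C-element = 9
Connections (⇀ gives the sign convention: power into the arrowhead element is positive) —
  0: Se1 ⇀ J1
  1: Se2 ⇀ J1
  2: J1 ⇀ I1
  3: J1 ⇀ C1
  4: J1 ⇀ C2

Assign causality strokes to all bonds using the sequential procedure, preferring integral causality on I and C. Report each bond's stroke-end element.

#0 stroke at J1
#1 stroke at J1
#2 stroke at I1
#3 stroke at J1
#4 stroke at J1

β0 stroke→J1  (source Se1 imposes e)
β1 stroke→J1  (Se2 (Se) sets effort on bond)
β2 stroke→I1  (I1 outputs flow p/I1)
β3 stroke→J1  (J1: bond 2 brought flow, rest push out)
β4 stroke→J1  (common-f at J1 fixed by 2)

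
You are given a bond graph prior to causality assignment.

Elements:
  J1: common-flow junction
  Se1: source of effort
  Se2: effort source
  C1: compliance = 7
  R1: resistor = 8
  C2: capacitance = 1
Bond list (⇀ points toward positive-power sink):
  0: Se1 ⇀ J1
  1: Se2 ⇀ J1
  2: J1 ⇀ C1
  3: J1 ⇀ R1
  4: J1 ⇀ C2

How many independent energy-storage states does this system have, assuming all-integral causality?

2  (C1, C2 all integral)

β0 |J1  (Se1 (Se) sets effort on bond)
β1 |J1  (source Se2 imposes e)
β2 |J1  (C1 integral (e out))
β4 |J1  (prefer integral on C2)
β3 |R1  (only one flow-in slot at J1)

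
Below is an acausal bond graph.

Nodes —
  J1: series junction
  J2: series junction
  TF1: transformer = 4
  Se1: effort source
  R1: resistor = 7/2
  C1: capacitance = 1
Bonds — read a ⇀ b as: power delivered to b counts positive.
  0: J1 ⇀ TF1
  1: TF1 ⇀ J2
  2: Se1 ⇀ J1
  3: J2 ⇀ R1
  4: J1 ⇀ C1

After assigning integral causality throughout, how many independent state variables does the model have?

β2 stroke→J1  (Se1 fixes effort; stroke away)
β4 stroke→J1  (C1 outputs effort q/C1)
β0 stroke→TF1  (J1 needs exactly one f-in)
β1 stroke→J2  (through TF1, causality passes straight; one stroke at TF1)
β3 stroke→R1  (J2 needs exactly one f-in)

1  (C1 all integral)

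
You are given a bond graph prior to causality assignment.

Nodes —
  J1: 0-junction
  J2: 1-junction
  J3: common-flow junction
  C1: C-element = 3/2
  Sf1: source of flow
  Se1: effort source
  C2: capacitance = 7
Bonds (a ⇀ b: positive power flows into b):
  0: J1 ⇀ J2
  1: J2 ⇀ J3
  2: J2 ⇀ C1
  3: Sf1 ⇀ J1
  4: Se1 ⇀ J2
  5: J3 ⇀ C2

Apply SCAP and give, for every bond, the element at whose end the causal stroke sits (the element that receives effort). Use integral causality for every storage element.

bond 3 stroke at Sf1  (Sf1 (Sf) sets flow on bond)
bond 4 stroke at J2  (Se1: effort source, stroke at far end)
bond 0 stroke at J1  (J1 needs exactly one e-in)
bond 1 stroke at J2  (common-f at J2 fixed by 0)
bond 2 stroke at J2  (1-jn J2 has f-setter on 0)
bond 5 stroke at J3  (1-jn J3 has f-setter on 1)

b0 |J1
b1 |J2
b2 |J2
b3 |Sf1
b4 |J2
b5 |J3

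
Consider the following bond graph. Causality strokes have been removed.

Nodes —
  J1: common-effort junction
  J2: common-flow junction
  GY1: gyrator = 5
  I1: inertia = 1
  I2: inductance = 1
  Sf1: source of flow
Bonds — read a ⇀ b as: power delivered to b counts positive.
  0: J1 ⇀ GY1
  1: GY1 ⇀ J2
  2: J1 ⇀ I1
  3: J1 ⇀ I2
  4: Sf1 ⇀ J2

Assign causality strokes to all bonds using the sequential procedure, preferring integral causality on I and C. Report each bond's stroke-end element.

β4 →Sf1  (Sf1 (Sf) sets flow on bond)
β1 →J2  (common-f at J2 fixed by 4)
β0 →J1  (GY GY1: same side as bond 1)
β2 →I1  (common-e at J1 fixed by 0)
β3 →I2  (0-jn J1 has e-setter on 0)

bond 0 |J1
bond 1 |J2
bond 2 |I1
bond 3 |I2
bond 4 |Sf1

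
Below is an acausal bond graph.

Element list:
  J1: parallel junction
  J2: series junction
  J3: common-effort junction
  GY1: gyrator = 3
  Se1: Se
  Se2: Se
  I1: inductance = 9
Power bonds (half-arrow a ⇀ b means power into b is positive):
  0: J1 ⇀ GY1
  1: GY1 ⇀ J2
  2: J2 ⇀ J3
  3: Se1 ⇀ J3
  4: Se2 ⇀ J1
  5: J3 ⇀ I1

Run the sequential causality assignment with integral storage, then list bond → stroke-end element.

#0 →GY1
#1 →GY1
#2 →J2
#3 →J3
#4 →J1
#5 →I1

b3 →J3  (Se1 fixes effort; stroke away)
b4 →J1  (Se2 (Se) sets effort on bond)
b0 →GY1  (common-e at J1 fixed by 4)
b2 →J2  (J3 effort already set via bond 3)
b5 →I1  (J3: bond 3 brought effort, rest push out)
b1 →GY1  (through GY1, causality inverts; strokes same side of GY1)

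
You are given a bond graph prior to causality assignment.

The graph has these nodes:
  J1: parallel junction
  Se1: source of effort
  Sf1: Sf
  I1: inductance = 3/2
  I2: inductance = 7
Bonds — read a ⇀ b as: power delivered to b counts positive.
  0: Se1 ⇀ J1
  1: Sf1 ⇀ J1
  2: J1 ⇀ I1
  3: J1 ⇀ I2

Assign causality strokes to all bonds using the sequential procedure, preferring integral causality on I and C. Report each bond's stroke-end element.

#0 stroke at J1
#1 stroke at Sf1
#2 stroke at I1
#3 stroke at I2

β0 |J1  (Se1 (Se) sets effort on bond)
β1 |Sf1  (Sf1: flow source, stroke at near end)
β2 |I1  (0-jn J1 has e-setter on 0)
β3 |I2  (0-jn J1 has e-setter on 0)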